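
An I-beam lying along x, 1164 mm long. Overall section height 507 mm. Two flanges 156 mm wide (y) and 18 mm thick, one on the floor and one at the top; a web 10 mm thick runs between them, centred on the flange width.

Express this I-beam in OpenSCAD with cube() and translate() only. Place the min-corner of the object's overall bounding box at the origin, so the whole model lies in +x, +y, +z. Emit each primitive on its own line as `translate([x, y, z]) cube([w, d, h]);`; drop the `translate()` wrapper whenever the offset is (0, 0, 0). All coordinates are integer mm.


cube([1164, 156, 18]);
translate([0, 73, 18]) cube([1164, 10, 471]);
translate([0, 0, 489]) cube([1164, 156, 18]);


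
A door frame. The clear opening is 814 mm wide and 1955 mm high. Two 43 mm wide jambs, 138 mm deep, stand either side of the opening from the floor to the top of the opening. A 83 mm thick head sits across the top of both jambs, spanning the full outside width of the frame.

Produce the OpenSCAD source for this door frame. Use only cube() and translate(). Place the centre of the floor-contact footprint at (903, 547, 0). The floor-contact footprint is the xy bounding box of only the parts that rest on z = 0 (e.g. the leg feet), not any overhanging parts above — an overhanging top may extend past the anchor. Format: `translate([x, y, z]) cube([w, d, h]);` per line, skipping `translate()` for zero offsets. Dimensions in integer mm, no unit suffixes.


translate([453, 478, 0]) cube([43, 138, 1955]);
translate([1310, 478, 0]) cube([43, 138, 1955]);
translate([453, 478, 1955]) cube([900, 138, 83]);


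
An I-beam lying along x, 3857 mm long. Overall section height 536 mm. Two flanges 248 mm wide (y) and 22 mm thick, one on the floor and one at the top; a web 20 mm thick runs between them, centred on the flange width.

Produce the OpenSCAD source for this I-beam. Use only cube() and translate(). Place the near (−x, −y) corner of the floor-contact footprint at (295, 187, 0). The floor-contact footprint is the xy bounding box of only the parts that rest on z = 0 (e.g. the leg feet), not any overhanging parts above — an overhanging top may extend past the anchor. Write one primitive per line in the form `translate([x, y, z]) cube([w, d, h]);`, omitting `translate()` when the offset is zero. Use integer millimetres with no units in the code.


translate([295, 187, 0]) cube([3857, 248, 22]);
translate([295, 301, 22]) cube([3857, 20, 492]);
translate([295, 187, 514]) cube([3857, 248, 22]);


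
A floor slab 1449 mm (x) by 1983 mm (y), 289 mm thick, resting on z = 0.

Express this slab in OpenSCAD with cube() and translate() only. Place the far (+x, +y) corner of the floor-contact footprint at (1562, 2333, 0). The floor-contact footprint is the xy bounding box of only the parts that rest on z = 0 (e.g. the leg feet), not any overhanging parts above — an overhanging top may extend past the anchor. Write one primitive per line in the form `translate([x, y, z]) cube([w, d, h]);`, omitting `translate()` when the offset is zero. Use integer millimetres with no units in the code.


translate([113, 350, 0]) cube([1449, 1983, 289]);


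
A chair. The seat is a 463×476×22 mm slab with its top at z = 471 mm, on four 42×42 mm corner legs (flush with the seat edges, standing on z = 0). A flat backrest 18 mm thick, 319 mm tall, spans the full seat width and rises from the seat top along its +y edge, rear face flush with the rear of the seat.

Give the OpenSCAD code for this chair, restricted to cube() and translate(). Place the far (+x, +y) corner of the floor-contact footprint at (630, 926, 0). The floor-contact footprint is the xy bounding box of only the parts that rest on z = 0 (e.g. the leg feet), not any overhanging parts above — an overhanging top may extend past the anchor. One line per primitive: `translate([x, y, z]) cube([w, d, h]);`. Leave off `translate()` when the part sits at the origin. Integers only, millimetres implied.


translate([167, 450, 449]) cube([463, 476, 22]);
translate([167, 450, 0]) cube([42, 42, 449]);
translate([588, 450, 0]) cube([42, 42, 449]);
translate([167, 884, 0]) cube([42, 42, 449]);
translate([588, 884, 0]) cube([42, 42, 449]);
translate([167, 908, 471]) cube([463, 18, 319]);


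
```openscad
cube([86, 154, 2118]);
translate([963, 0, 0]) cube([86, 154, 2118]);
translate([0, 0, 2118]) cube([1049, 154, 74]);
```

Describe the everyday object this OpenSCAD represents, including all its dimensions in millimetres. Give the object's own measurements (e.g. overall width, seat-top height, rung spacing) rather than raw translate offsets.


A door frame. The clear opening is 877 mm wide and 2118 mm high. Two 86 mm wide jambs, 154 mm deep, stand either side of the opening from the floor to the top of the opening. A 74 mm thick head sits across the top of both jambs, spanning the full outside width of the frame.


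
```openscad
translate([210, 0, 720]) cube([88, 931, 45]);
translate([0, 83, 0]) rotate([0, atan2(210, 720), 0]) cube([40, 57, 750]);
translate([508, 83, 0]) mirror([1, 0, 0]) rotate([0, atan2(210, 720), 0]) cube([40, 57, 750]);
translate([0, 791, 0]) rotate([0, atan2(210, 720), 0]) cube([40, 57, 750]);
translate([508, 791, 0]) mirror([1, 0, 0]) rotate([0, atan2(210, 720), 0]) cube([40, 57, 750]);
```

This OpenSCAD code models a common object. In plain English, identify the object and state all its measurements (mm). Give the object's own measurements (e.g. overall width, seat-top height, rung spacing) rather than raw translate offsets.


A sawhorse. A 88×931×45 mm beam (x, y, z) sits on two A-frame leg pairs. Each pair is two raked legs of 40×57 mm section (57 mm along y) splaying symmetrically in x. Each leg rises 720 mm vertically over 210 mm of horizontal reach and is 750 mm long along its own axis. Every leg's outer bottom edge rests on the floor and its outer top edge meets a bottom edge of the beam — the left legs (tilting toward +x) meet the beam's −x bottom edge, the right legs (their mirror images, tilting toward −x) meet its +x bottom edge — so the leg tops tuck under the beam, the beam's underside is 720 mm above the floor, and the feet are 508 mm apart outside-to-outside with the beam centred between them. The two leg pairs are set in 83 mm from either end of the beam.


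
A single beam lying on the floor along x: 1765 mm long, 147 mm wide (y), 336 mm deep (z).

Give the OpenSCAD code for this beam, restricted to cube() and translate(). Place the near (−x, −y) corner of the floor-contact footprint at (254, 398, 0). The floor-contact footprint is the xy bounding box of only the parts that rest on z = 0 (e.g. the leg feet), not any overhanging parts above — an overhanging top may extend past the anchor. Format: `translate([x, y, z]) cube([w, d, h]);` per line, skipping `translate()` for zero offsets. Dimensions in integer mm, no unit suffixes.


translate([254, 398, 0]) cube([1765, 147, 336]);


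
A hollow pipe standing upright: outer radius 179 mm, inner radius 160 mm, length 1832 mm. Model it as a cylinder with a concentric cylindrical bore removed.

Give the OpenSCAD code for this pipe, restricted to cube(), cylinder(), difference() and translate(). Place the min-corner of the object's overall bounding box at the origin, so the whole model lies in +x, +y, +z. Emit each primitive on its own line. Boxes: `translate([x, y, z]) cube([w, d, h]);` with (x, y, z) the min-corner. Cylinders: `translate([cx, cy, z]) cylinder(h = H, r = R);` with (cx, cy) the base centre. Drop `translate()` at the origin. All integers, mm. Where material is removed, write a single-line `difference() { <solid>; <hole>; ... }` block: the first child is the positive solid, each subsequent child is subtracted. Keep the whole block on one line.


difference() { translate([179, 179, 0]) cylinder(h = 1832, r = 179); translate([179, 179, 0]) cylinder(h = 1832, r = 160); }


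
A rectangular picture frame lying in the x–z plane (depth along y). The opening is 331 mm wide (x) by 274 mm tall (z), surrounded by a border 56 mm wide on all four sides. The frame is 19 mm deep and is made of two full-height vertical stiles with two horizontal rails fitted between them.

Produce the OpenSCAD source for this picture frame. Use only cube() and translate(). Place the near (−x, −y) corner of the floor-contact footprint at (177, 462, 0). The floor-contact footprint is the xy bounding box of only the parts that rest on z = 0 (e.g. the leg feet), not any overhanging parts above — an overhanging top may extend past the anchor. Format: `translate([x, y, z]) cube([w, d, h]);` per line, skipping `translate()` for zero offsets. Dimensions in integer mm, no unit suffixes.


translate([177, 462, 0]) cube([56, 19, 386]);
translate([564, 462, 0]) cube([56, 19, 386]);
translate([233, 462, 0]) cube([331, 19, 56]);
translate([233, 462, 330]) cube([331, 19, 56]);


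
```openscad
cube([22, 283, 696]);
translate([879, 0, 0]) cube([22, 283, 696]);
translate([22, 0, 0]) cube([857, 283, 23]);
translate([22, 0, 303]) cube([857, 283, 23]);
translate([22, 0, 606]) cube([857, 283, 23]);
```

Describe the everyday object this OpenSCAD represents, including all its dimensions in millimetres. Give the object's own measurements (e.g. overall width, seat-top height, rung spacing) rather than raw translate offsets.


An open bookshelf. Two side panels, each 22 mm thick, 283 mm deep and 696 mm tall, stand 901 mm apart (outside-to-outside). Between them sit 3 shelves, each 23 mm thick and 283 mm deep, spanning the full gap between the sides. The bottom shelf rests on the floor (its underside at z = 0) and the clear gap between one shelf's top and the next shelf's underside is 280 mm.


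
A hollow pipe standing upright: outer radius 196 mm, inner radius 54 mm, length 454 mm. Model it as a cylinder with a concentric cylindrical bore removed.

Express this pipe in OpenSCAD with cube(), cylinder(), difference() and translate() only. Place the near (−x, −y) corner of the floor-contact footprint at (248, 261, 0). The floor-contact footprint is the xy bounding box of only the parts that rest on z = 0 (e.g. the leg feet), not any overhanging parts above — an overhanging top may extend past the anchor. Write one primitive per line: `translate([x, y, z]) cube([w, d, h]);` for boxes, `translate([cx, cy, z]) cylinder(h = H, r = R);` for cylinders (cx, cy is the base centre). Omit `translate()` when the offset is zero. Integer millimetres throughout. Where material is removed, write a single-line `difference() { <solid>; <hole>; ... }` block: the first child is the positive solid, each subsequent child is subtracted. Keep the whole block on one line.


difference() { translate([444, 457, 0]) cylinder(h = 454, r = 196); translate([444, 457, 0]) cylinder(h = 454, r = 54); }


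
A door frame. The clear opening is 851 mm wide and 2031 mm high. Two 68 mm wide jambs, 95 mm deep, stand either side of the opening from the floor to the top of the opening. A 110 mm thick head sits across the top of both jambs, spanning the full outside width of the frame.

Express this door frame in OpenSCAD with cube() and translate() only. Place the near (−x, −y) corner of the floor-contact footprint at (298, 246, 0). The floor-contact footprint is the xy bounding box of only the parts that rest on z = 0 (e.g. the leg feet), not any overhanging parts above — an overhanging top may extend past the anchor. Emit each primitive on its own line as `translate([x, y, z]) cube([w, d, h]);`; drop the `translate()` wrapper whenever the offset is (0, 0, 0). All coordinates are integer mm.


translate([298, 246, 0]) cube([68, 95, 2031]);
translate([1217, 246, 0]) cube([68, 95, 2031]);
translate([298, 246, 2031]) cube([987, 95, 110]);


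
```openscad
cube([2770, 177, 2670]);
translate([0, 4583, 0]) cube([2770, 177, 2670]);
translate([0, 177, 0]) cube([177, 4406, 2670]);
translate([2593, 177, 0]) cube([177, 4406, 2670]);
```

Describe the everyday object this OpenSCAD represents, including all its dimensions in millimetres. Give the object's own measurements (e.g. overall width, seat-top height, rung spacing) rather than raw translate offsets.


The wall frame of a small rectangular building: four walls, each 2670 mm tall and 177 mm thick, enclosing a footprint 2770 mm (x) by 4760 mm (y) outside-to-outside, with no floor or roof. The front and back walls (the −y and +y sides) span the full width; the two side walls fit between them.


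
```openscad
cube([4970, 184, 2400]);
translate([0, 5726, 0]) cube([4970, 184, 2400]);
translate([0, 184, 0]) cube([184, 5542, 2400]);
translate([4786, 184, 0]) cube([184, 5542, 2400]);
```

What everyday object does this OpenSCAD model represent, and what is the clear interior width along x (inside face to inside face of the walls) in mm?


A house (or room) frame. The interior width is 4602 mm.

Four 2400 mm walls enclosing a rectangle with no floor or roof — a room or house frame. Outside width is 4970 mm and wall thickness is 184 mm, so the interior width is 4970 − 2 × 184 = 4602 mm.


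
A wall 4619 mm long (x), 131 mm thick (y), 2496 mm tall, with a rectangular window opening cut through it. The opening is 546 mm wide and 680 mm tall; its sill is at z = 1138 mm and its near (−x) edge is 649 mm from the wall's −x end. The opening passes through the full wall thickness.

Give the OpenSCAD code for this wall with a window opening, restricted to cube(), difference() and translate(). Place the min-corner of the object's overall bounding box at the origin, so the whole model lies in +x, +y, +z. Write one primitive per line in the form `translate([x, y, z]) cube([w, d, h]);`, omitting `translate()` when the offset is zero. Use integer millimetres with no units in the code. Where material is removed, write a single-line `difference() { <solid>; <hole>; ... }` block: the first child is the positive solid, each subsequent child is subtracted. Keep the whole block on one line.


difference() { cube([4619, 131, 2496]); translate([649, 0, 1138]) cube([546, 131, 680]); }


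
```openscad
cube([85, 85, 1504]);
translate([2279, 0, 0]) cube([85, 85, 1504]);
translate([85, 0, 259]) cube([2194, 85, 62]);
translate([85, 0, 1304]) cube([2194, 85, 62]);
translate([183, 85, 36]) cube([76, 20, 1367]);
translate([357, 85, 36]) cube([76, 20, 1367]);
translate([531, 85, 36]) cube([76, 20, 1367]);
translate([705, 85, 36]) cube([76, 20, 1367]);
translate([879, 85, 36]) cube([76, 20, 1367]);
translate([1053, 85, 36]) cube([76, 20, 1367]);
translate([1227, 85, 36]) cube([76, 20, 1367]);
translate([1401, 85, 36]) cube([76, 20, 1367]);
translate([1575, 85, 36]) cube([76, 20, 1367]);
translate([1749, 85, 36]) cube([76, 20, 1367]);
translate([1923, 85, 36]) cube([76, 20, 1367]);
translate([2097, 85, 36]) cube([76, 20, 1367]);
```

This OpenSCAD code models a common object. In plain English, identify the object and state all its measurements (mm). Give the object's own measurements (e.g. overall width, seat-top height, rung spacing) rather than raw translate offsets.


A fence section. Two 85×85 mm posts, 1504 mm tall, stand on the floor with a clear span of 2194 mm between their inner faces. Two horizontal rails of 85×62 mm section span the gap between the posts with their undersides at z = 259 mm and z = 1304 mm, flush with the posts' −y face. 12 pickets, each 76 mm wide, 20 mm thick and 1367 mm tall, are fixed to the +y face of the rails with their bottoms at z = 36 mm, spaced across the span with a 98 mm gap after the −x post and between neighbouring pickets, with 106 mm left before the +x post.


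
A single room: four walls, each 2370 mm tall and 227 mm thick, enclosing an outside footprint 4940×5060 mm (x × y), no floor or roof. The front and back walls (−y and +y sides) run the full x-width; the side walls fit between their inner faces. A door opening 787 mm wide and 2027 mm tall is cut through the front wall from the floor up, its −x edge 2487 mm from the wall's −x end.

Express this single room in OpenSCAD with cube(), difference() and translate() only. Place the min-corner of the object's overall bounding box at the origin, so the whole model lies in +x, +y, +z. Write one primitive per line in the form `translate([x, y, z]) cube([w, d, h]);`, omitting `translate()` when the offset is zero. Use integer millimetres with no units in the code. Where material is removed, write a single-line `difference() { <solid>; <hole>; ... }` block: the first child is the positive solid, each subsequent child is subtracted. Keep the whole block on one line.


difference() { cube([4940, 227, 2370]); translate([2487, 0, 0]) cube([787, 227, 2027]); }
translate([0, 4833, 0]) cube([4940, 227, 2370]);
translate([0, 227, 0]) cube([227, 4606, 2370]);
translate([4713, 227, 0]) cube([227, 4606, 2370]);


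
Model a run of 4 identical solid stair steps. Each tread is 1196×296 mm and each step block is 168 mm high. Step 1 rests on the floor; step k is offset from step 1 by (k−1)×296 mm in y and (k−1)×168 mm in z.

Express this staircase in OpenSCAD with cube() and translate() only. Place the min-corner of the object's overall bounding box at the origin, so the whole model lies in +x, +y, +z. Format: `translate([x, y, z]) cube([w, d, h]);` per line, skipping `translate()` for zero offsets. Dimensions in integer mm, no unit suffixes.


cube([1196, 296, 168]);
translate([0, 296, 168]) cube([1196, 296, 168]);
translate([0, 592, 336]) cube([1196, 296, 168]);
translate([0, 888, 504]) cube([1196, 296, 168]);


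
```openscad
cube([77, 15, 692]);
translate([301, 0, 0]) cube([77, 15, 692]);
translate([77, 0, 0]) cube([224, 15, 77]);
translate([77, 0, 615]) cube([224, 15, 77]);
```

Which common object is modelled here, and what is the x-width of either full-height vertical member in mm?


A picture frame. The border width is 77 mm.

Four thin pieces enclosing a rectangular opening — a picture frame. The two full-height stiles are 692 mm tall; the top rail sits at z = 615 and is 77 mm tall, so the border above the opening is 692 − 615 = 77 mm, matching the stile x-width.


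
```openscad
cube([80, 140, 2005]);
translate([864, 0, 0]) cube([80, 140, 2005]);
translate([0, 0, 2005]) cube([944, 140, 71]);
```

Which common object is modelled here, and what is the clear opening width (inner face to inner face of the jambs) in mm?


A door frame. The clear opening width is 784 mm.

Two 2005 mm tall posts with a header on top — a door frame. The left jamb is 80 mm wide at x = 0; the right jamb starts at x = 864. The clear opening is 864 − 80 = 784 mm.


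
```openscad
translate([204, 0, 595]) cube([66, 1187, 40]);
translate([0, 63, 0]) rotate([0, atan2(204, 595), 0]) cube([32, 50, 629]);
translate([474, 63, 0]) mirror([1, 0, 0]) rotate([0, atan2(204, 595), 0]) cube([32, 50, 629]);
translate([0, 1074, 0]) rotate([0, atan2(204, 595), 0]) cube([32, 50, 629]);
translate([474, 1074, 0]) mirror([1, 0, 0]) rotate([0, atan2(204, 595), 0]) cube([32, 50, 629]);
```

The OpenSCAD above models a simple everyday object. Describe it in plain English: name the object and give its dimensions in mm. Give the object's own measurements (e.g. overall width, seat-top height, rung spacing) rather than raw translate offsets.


A sawhorse. A 66×1187×40 mm beam (x, y, z) sits on two A-frame leg pairs. Each pair is two raked legs of 32×50 mm section (50 mm along y) splaying symmetrically in x. Each leg rises 595 mm vertically over 204 mm of horizontal reach and is 629 mm long along its own axis. Every leg's outer bottom edge rests on the floor and its outer top edge meets a bottom edge of the beam — the left legs (tilting toward +x) meet the beam's −x bottom edge, the right legs (their mirror images, tilting toward −x) meet its +x bottom edge — so the leg tops tuck under the beam, the beam's underside is 595 mm above the floor, and the feet are 474 mm apart outside-to-outside with the beam centred between them. The two leg pairs are set in 63 mm from either end of the beam.


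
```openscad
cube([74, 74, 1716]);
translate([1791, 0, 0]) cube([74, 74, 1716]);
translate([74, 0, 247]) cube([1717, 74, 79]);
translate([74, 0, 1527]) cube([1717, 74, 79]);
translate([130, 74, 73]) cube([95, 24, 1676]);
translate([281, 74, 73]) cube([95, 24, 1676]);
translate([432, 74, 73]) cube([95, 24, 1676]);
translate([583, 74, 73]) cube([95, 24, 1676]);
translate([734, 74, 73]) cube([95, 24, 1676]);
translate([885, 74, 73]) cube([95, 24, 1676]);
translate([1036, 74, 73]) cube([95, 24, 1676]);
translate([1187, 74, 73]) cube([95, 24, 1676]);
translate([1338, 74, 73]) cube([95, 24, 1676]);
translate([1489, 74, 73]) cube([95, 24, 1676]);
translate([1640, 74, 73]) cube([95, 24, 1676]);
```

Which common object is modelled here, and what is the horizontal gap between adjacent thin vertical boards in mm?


A fence section. The picket gap is 56 mm.

Two posts, two rails, 11 pickets — a fence section. Span 1717 mm holds 11 pickets of 95 mm with 12 equal gaps: ⌊(1717 − 11·95) / 12⌋ = 56 mm.


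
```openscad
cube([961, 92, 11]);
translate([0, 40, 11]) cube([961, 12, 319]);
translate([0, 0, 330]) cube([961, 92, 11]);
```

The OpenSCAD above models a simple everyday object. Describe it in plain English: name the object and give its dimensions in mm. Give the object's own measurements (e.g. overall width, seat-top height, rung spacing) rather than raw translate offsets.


An I-beam lying along x, 961 mm long. Overall section height 341 mm. Two flanges 92 mm wide (y) and 11 mm thick, one on the floor and one at the top; a web 12 mm thick runs between them, centred on the flange width.


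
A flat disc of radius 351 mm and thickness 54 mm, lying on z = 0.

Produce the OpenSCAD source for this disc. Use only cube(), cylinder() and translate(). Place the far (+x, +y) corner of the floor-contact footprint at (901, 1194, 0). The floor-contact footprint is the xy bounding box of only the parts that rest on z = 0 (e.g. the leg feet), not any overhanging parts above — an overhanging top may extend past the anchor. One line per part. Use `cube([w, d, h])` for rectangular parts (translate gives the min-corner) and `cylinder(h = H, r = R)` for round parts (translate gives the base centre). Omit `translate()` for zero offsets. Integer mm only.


translate([550, 843, 0]) cylinder(h = 54, r = 351);


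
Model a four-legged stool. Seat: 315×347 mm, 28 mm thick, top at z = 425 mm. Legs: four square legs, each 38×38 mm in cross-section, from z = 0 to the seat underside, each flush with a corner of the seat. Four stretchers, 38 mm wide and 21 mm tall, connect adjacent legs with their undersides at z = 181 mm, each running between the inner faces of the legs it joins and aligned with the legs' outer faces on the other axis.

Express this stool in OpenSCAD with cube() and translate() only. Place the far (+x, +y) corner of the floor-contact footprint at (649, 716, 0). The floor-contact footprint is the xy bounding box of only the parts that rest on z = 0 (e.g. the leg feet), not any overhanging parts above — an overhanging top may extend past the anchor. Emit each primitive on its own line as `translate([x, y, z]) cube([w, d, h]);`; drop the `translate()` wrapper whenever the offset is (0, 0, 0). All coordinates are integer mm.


translate([334, 369, 397]) cube([315, 347, 28]);
translate([334, 369, 0]) cube([38, 38, 397]);
translate([611, 369, 0]) cube([38, 38, 397]);
translate([334, 678, 0]) cube([38, 38, 397]);
translate([611, 678, 0]) cube([38, 38, 397]);
translate([372, 369, 181]) cube([239, 38, 21]);
translate([372, 678, 181]) cube([239, 38, 21]);
translate([334, 407, 181]) cube([38, 271, 21]);
translate([611, 407, 181]) cube([38, 271, 21]);


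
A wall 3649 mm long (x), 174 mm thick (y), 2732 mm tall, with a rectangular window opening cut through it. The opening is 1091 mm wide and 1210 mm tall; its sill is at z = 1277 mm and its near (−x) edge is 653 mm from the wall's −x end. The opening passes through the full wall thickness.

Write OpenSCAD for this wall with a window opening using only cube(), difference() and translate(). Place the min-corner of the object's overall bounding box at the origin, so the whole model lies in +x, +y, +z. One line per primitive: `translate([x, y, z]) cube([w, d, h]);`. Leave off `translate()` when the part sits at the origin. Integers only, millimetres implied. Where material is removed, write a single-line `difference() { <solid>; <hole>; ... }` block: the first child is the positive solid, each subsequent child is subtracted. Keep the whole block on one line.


difference() { cube([3649, 174, 2732]); translate([653, 0, 1277]) cube([1091, 174, 1210]); }


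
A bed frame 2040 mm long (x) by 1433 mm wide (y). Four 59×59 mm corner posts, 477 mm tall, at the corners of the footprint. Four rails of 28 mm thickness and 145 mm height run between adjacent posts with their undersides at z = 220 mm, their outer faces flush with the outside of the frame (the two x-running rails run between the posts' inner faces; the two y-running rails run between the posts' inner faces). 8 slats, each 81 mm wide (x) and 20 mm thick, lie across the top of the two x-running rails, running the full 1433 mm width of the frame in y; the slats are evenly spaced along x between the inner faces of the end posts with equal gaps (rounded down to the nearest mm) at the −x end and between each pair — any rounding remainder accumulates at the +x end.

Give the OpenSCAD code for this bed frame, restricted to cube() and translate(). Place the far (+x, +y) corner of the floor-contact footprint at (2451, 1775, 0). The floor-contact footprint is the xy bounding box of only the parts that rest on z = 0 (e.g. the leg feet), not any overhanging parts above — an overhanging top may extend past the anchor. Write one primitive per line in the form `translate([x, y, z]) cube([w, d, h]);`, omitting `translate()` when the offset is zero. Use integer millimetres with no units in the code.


translate([411, 342, 0]) cube([59, 59, 477]);
translate([411, 1716, 0]) cube([59, 59, 477]);
translate([2392, 342, 0]) cube([59, 59, 477]);
translate([2392, 1716, 0]) cube([59, 59, 477]);
translate([470, 342, 220]) cube([1922, 28, 145]);
translate([470, 1747, 220]) cube([1922, 28, 145]);
translate([411, 401, 220]) cube([28, 1315, 145]);
translate([2423, 401, 220]) cube([28, 1315, 145]);
translate([611, 342, 365]) cube([81, 1433, 20]);
translate([833, 342, 365]) cube([81, 1433, 20]);
translate([1055, 342, 365]) cube([81, 1433, 20]);
translate([1277, 342, 365]) cube([81, 1433, 20]);
translate([1499, 342, 365]) cube([81, 1433, 20]);
translate([1721, 342, 365]) cube([81, 1433, 20]);
translate([1943, 342, 365]) cube([81, 1433, 20]);
translate([2165, 342, 365]) cube([81, 1433, 20]);


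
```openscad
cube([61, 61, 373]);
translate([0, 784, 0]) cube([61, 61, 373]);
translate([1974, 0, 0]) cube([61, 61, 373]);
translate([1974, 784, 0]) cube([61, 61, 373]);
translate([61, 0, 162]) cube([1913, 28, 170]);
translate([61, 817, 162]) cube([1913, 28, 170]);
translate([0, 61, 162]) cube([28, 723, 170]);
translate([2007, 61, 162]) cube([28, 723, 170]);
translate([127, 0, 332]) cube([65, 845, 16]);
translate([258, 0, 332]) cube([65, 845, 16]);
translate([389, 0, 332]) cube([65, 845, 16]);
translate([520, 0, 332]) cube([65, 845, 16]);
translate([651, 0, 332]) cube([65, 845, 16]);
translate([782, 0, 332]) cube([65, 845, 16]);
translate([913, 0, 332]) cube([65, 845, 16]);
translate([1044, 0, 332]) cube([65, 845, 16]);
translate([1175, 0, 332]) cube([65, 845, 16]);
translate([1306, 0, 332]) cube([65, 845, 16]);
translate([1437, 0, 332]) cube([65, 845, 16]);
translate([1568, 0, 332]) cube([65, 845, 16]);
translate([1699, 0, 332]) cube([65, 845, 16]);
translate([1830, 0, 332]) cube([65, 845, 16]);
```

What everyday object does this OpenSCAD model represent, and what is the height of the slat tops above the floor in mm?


A bed frame. The slat-top height is 348 mm.

Four posts, four rails, and a row of slats — a bed frame. Slats sit on the rails at z = 162 + 170 = 332; with slat thickness 16, the top is 348 mm.


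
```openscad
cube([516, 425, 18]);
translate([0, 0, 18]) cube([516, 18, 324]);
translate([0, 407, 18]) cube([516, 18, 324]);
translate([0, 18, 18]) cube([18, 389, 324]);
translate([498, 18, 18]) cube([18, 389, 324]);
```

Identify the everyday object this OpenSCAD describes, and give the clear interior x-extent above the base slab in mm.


An open box. The internal width is 480 mm.

A 516×425 base slab with four walls standing on it — an open box. The base is 516 mm wide and the walls are 18 mm thick, so the internal width is 516 − 2 × 18 = 480 mm.


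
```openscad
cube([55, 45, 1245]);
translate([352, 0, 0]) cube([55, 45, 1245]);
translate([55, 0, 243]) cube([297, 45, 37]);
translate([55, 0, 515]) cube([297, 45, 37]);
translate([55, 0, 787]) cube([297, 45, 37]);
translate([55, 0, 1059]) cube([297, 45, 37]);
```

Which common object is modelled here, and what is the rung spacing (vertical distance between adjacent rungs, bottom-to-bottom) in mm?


A ladder. The rung spacing is 272 mm.

Two tall 55×45 posts with 4 short bars between them — a ladder. Adjacent rungs sit at z = 243 and z = 515, so the spacing is 515 − 243 = 272 mm.


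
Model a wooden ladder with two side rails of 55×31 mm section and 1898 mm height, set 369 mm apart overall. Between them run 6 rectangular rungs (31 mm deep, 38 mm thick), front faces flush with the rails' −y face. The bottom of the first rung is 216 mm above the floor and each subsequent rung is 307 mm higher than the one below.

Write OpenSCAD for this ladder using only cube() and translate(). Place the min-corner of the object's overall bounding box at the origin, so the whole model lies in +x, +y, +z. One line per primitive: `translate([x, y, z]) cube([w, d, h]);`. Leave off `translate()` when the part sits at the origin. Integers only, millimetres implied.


cube([55, 31, 1898]);
translate([314, 0, 0]) cube([55, 31, 1898]);
translate([55, 0, 216]) cube([259, 31, 38]);
translate([55, 0, 523]) cube([259, 31, 38]);
translate([55, 0, 830]) cube([259, 31, 38]);
translate([55, 0, 1137]) cube([259, 31, 38]);
translate([55, 0, 1444]) cube([259, 31, 38]);
translate([55, 0, 1751]) cube([259, 31, 38]);


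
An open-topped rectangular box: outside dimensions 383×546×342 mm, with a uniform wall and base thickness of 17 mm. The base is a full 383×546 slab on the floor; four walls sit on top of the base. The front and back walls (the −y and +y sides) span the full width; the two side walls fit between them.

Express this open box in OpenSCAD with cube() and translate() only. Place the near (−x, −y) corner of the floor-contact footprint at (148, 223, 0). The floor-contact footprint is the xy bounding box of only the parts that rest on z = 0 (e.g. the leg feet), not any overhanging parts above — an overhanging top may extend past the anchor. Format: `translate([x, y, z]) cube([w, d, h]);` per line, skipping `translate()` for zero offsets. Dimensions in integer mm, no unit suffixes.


translate([148, 223, 0]) cube([383, 546, 17]);
translate([148, 223, 17]) cube([383, 17, 325]);
translate([148, 752, 17]) cube([383, 17, 325]);
translate([148, 240, 17]) cube([17, 512, 325]);
translate([514, 240, 17]) cube([17, 512, 325]);


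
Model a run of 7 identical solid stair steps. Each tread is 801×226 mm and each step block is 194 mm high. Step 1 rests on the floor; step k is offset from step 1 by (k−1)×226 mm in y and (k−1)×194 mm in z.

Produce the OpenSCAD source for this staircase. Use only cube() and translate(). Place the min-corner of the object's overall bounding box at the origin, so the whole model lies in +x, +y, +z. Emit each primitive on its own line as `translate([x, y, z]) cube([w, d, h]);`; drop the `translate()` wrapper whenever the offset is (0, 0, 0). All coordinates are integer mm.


cube([801, 226, 194]);
translate([0, 226, 194]) cube([801, 226, 194]);
translate([0, 452, 388]) cube([801, 226, 194]);
translate([0, 678, 582]) cube([801, 226, 194]);
translate([0, 904, 776]) cube([801, 226, 194]);
translate([0, 1130, 970]) cube([801, 226, 194]);
translate([0, 1356, 1164]) cube([801, 226, 194]);


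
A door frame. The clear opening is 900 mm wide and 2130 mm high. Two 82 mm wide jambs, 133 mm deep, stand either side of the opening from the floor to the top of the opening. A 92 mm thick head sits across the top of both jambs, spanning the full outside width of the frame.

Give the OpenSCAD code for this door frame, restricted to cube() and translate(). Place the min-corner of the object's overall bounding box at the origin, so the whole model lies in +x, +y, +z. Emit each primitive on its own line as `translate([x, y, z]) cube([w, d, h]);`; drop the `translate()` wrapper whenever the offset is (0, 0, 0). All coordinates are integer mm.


cube([82, 133, 2130]);
translate([982, 0, 0]) cube([82, 133, 2130]);
translate([0, 0, 2130]) cube([1064, 133, 92]);


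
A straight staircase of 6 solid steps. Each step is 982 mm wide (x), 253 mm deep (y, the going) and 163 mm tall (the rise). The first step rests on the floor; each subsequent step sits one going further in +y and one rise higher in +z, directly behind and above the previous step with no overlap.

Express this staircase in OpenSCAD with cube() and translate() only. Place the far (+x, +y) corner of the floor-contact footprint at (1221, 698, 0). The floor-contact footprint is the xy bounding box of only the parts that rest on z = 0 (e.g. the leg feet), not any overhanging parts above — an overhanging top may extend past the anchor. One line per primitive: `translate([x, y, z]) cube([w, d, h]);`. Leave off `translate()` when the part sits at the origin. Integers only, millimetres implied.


translate([239, 445, 0]) cube([982, 253, 163]);
translate([239, 698, 163]) cube([982, 253, 163]);
translate([239, 951, 326]) cube([982, 253, 163]);
translate([239, 1204, 489]) cube([982, 253, 163]);
translate([239, 1457, 652]) cube([982, 253, 163]);
translate([239, 1710, 815]) cube([982, 253, 163]);


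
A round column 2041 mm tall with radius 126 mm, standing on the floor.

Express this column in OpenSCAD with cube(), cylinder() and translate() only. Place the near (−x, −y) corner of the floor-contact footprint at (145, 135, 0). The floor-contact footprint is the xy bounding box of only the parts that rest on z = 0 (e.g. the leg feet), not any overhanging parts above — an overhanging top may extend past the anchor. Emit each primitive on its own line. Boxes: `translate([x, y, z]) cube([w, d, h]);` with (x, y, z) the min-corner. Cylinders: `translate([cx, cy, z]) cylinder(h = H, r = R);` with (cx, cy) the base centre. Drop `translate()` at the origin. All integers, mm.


translate([271, 261, 0]) cylinder(h = 2041, r = 126);


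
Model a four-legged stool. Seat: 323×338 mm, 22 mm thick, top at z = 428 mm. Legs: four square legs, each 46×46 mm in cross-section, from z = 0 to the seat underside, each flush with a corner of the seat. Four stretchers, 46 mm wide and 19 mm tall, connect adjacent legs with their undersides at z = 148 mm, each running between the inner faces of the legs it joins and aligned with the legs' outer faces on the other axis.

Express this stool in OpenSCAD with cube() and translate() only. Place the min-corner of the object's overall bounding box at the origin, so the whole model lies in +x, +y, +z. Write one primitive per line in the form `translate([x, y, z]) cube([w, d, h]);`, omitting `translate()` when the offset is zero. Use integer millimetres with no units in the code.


// leg_h = 428 - 22 = 406
// stretcher span = 323 - 2*46 = 231
translate([0, 0, 406]) cube([323, 338, 22]);
cube([46, 46, 406]);
translate([277, 0, 0]) cube([46, 46, 406]);
translate([0, 292, 0]) cube([46, 46, 406]);
translate([277, 292, 0]) cube([46, 46, 406]);
translate([46, 0, 148]) cube([231, 46, 19]);
translate([46, 292, 148]) cube([231, 46, 19]);
translate([0, 46, 148]) cube([46, 246, 19]);
translate([277, 46, 148]) cube([46, 246, 19]);


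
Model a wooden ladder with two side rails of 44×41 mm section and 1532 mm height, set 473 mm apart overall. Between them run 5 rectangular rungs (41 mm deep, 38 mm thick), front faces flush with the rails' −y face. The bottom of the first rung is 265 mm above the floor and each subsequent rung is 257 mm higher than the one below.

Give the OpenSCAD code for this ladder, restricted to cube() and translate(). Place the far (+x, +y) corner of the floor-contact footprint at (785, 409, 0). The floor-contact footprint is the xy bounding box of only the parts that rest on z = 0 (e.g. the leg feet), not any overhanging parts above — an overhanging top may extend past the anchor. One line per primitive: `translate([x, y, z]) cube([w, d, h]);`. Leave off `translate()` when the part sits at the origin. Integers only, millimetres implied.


// rung span = 473 - 2*44 = 385
// rung[k] z = 265 + k*257
translate([312, 368, 0]) cube([44, 41, 1532]);
translate([741, 368, 0]) cube([44, 41, 1532]);
translate([356, 368, 265]) cube([385, 41, 38]);
translate([356, 368, 522]) cube([385, 41, 38]);
translate([356, 368, 779]) cube([385, 41, 38]);
translate([356, 368, 1036]) cube([385, 41, 38]);
translate([356, 368, 1293]) cube([385, 41, 38]);


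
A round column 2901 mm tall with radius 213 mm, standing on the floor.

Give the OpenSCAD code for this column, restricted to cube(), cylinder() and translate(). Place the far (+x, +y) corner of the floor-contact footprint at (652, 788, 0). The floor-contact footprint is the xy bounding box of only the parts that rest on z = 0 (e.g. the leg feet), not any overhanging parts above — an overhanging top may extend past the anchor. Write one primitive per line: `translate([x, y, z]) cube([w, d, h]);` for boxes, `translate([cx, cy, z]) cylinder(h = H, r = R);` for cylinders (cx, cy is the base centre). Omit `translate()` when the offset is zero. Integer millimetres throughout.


translate([439, 575, 0]) cylinder(h = 2901, r = 213);


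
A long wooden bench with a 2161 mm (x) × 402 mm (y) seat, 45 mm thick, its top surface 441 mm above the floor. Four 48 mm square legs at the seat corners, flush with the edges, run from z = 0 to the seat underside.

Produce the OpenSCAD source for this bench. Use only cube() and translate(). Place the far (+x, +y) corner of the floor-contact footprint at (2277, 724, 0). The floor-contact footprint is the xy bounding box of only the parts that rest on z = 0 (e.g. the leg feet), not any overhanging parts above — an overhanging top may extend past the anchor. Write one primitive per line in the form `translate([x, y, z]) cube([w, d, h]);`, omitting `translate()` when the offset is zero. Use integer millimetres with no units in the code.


// leg_h = 441 − 45 = 396
translate([116, 322, 396]) cube([2161, 402, 45]);
translate([116, 322, 0]) cube([48, 48, 396]);
translate([116, 676, 0]) cube([48, 48, 396]);
translate([2229, 322, 0]) cube([48, 48, 396]);
translate([2229, 676, 0]) cube([48, 48, 396]);


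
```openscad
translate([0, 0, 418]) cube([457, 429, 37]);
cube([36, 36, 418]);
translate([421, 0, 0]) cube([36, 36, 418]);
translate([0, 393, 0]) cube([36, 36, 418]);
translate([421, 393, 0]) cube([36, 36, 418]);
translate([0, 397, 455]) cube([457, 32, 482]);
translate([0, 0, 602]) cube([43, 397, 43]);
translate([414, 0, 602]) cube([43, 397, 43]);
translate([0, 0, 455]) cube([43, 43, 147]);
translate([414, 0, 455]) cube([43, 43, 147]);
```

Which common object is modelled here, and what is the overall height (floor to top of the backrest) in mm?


A chair. The overall height is 937 mm.

A slab on four corner posts with a tall panel at the back — a chair. The seat slab sits at z = 418 with thickness 37, and the 482 mm backrest starts at the seat top, so the overall height is 418 + 37 + 482 = 937 mm.


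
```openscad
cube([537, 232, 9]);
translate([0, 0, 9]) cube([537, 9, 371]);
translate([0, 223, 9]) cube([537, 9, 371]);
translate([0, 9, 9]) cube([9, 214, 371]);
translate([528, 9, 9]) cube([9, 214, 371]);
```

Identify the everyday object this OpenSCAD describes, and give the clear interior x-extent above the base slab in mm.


An open box. The internal width is 519 mm.

A 537×232 base slab with four walls standing on it — an open box. The base is 537 mm wide and the walls are 9 mm thick, so the internal width is 537 − 2 × 9 = 519 mm.
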